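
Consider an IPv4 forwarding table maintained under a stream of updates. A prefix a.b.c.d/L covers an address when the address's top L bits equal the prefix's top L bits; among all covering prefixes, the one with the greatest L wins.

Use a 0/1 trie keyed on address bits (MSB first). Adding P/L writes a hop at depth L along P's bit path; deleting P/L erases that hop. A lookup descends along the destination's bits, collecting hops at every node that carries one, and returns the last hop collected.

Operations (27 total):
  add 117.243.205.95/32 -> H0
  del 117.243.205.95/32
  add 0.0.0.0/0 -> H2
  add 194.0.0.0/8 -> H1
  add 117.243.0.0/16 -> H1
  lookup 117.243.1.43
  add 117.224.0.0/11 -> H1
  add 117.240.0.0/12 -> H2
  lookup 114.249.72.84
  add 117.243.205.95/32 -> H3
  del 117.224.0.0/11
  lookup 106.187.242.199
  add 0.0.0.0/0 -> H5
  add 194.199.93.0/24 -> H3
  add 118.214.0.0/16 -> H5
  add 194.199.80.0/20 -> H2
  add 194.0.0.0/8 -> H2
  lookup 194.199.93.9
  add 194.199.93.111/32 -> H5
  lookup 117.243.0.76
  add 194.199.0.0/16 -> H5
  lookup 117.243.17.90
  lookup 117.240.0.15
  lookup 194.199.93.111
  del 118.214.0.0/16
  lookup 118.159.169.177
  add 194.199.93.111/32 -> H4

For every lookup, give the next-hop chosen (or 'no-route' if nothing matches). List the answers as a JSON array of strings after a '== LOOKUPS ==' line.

Process each operation:
  + 117.243.205.95/32 (H0) depth=32
  del 117.243.205.95/32 (clear depth 32)
  + 0.0.0.0/0 (H2) depth=0
  + 194.0.0.0/8 (H1) depth=8
  + 117.243.0.0/16 (H1) depth=16
  Q 117.243.1.43: descend 0111010111110011 ; hops seen [H2,H1] ; pick H1
  + 117.224.0.0/11 (H1) depth=11
  + 117.240.0.0/12 (H2) depth=12
  Q 114.249.72.84: descend 01110 ; hops seen [H2] ; pick H2
  + 117.243.205.95/32 (H3) depth=32
  del 117.224.0.0/11 (clear depth 11)
  Q 106.187.242.199: descend 011 ; hops seen [H2] ; pick H2
  + 0.0.0.0/0 (H5) depth=0
  + 194.199.93.0/24 (H3) depth=24
  + 118.214.0.0/16 (H5) depth=16
  + 194.199.80.0/20 (H2) depth=20
  + 194.0.0.0/8 (H2) depth=8
  Q 194.199.93.9: descend 110000101100011101011101 ; hops seen [H5,H2,H2,H3] ; pick H3
  + 194.199.93.111/32 (H5) depth=32
  Q 117.243.0.76: descend 0111010111110011 ; hops seen [H5,H2,H1] ; pick H1
  + 194.199.0.0/16 (H5) depth=16
  Q 117.243.17.90: descend 0111010111110011 ; hops seen [H5,H2,H1] ; pick H1
  Q 117.240.0.15: descend 01110101111100 ; hops seen [H5,H2] ; pick H2
  Q 194.199.93.111: descend 11000010110001110101110101101111 ; hops seen [H5,H2,H5,H2,H3,H5] ; pick H5
  del 118.214.0.0/16 (clear depth 16)
  Q 118.159.169.177: descend 011101101 ; hops seen [H5] ; pick H5
  + 194.199.93.111/32 (H4) depth=32

== LOOKUPS ==
["H1","H2","H2","H3","H1","H1","H2","H5","H5"]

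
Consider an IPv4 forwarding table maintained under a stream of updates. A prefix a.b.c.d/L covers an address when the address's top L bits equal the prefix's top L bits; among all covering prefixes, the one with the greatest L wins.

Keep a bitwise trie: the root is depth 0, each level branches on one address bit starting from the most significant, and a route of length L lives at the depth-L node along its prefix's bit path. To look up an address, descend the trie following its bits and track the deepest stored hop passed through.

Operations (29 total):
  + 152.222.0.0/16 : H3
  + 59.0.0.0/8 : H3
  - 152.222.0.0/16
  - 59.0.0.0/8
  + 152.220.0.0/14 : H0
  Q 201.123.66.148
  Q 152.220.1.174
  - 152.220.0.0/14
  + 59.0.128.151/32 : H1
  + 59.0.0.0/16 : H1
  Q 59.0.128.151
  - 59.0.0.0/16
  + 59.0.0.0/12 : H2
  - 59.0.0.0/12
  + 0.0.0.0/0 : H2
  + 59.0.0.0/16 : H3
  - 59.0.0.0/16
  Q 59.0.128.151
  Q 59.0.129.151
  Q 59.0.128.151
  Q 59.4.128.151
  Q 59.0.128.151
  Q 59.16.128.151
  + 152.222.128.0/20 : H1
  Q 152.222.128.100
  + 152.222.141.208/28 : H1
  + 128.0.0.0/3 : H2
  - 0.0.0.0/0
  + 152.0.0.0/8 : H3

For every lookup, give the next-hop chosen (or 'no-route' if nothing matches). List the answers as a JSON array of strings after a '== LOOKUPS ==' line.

Trace:
  add 152.222.0.0/16 -> H3 at depth 16
  add 59.0.0.0/8 -> H3 at depth 8
  del 152.222.0.0/16 (clear depth 16)
  del 59.0.0.0/8 (clear depth 8)
  add 152.220.0.0/14 -> H0 at depth 14
  lookup 201.123.66.148: bits 1 walk d0:-→d1:- -> no-route
  lookup 152.220.1.174: bits 10011000110111 walk d0:-→d1:-→d2:-→d3:-→d4:-→d5:-→d6:-→d7:-→d8:-→d9:-→d10:-→d11:-→d12:-→d13:-→d14:H0 -> H0
  del 152.220.0.0/14 (clear depth 14)
  add 59.0.128.151/32 -> H1 at depth 32
  add 59.0.0.0/16 -> H1 at depth 16
  lookup 59.0.128.151: bits 00111011000000001000000010010111 walk d0:-→d1:-→d2:-→d3:-→d4:-→d5:-→d6:-→d7:-→d8:-→d9:-→d10:-→d11:-→d12:-→d13:-→d14:-→d15:-→d16:H1→d17:-→d18:-→d19:-→d20:-→d21:-→d22:-→d23:-→d24:-→d25:-→d26:-→d27:-→d28:-→d29:-→d30:-→d31:-→d32:H1 -> H1
  del 59.0.0.0/16 (clear depth 16)
  add 59.0.0.0/12 -> H2 at depth 12
  del 59.0.0.0/12 (clear depth 12)
  add 0.0.0.0/0 -> H2 at depth 0
  add 59.0.0.0/16 -> H3 at depth 16
  del 59.0.0.0/16 (clear depth 16)
  lookup 59.0.128.151: bits 00111011000000001000000010010111 walk d0:H2→d1:-→d2:-→d3:-→d4:-→d5:-→d6:-→d7:-→d8:-→d9:-→d10:-→d11:-→d12:-→d13:-→d14:-→d15:-→d16:-→d17:-→d18:-→d19:-→d20:-→d21:-→d22:-→d23:-→d24:-→d25:-→d26:-→d27:-→d28:-→d29:-→d30:-→d31:-→d32:H1 -> H1
  lookup 59.0.129.151: bits 00111011000000001000000 walk d0:H2→d1:-→d2:-→d3:-→d4:-→d5:-→d6:-→d7:-→d8:-→d9:-→d10:-→d11:-→d12:-→d13:-→d14:-→d15:-→d16:-→d17:-→d18:-→d19:-→d20:-→d21:-→d22:-→d23:- -> H2
  lookup 59.0.128.151: bits 00111011000000001000000010010111 walk d0:H2→d1:-→d2:-→d3:-→d4:-→d5:-→d6:-→d7:-→d8:-→d9:-→d10:-→d11:-→d12:-→d13:-→d14:-→d15:-→d16:-→d17:-→d18:-→d19:-→d20:-→d21:-→d22:-→d23:-→d24:-→d25:-→d26:-→d27:-→d28:-→d29:-→d30:-→d31:-→d32:H1 -> H1
  lookup 59.4.128.151: bits 0011101100000 walk d0:H2→d1:-→d2:-→d3:-→d4:-→d5:-→d6:-→d7:-→d8:-→d9:-→d10:-→d11:-→d12:-→d13:- -> H2
  lookup 59.0.128.151: bits 00111011000000001000000010010111 walk d0:H2→d1:-→d2:-→d3:-→d4:-→d5:-→d6:-→d7:-→d8:-→d9:-→d10:-→d11:-→d12:-→d13:-→d14:-→d15:-→d16:-→d17:-→d18:-→d19:-→d20:-→d21:-→d22:-→d23:-→d24:-→d25:-→d26:-→d27:-→d28:-→d29:-→d30:-→d31:-→d32:H1 -> H1
  lookup 59.16.128.151: bits 00111011000 walk d0:H2→d1:-→d2:-→d3:-→d4:-→d5:-→d6:-→d7:-→d8:-→d9:-→d10:-→d11:- -> H2
  add 152.222.128.0/20 -> H1 at depth 20
  lookup 152.222.128.100: bits 10011000110111101000 walk d0:H2→d1:-→d2:-→d3:-→d4:-→d5:-→d6:-→d7:-→d8:-→d9:-→d10:-→d11:-→d12:-→d13:-→d14:-→d15:-→d16:-→d17:-→d18:-→d19:-→d20:H1 -> H1
  add 152.222.141.208/28 -> H1 at depth 28
  add 128.0.0.0/3 -> H2 at depth 3
  del 0.0.0.0/0 (clear depth 0)
  add 152.0.0.0/8 -> H3 at depth 8

== LOOKUPS ==
["no-route","H0","H1","H1","H2","H1","H2","H1","H2","H1"]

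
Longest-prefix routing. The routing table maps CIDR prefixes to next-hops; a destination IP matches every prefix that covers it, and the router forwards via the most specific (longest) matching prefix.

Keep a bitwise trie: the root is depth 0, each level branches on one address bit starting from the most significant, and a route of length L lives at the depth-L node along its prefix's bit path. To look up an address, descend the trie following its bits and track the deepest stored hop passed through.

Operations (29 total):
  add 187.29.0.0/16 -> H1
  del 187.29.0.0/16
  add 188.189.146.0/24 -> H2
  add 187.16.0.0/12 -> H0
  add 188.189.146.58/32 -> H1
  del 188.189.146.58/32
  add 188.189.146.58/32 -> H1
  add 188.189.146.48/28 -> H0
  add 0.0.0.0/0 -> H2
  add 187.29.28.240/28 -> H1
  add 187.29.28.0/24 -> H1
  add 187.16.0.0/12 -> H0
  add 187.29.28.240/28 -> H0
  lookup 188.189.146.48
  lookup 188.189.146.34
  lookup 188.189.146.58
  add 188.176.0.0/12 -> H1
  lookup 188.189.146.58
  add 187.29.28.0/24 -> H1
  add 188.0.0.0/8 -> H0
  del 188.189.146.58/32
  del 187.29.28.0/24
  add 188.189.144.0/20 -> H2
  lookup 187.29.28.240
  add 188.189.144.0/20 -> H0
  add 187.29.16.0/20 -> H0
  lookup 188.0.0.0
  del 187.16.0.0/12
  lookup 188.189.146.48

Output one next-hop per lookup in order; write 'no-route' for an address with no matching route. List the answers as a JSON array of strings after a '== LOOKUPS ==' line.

Process each operation:
  + 187.29.0.0/16 (H1) depth=16
  - 187.29.0.0/16 clear@16
  + 188.189.146.0/24 (H2) depth=24
  + 187.16.0.0/12 (H0) depth=12
  + 188.189.146.58/32 (H1) depth=32
  - 188.189.146.58/32 clear@32
  + 188.189.146.58/32 (H1) depth=32
  + 188.189.146.48/28 (H0) depth=28
  + 0.0.0.0/0 (H2) depth=0
  + 187.29.28.240/28 (H1) depth=28
  + 187.29.28.0/24 (H1) depth=24
  + 187.16.0.0/12 (H0) depth=12
  + 187.29.28.240/28 (H0) depth=28
  Q 188.189.146.48: descend 1011110010111101100100100011 ; hops seen [H2,H2,H0] ; pick H0
  Q 188.189.146.34: descend 101111001011110110010010001 ; hops seen [H2,H2] ; pick H2
  Q 188.189.146.58: descend 10111100101111011001001000111010 ; hops seen [H2,H2,H0,H1] ; pick H1
  + 188.176.0.0/12 (H1) depth=12
  Q 188.189.146.58: descend 10111100101111011001001000111010 ; hops seen [H2,H1,H2,H0,H1] ; pick H1
  + 187.29.28.0/24 (H1) depth=24
  + 188.0.0.0/8 (H0) depth=8
  - 188.189.146.58/32 clear@32
  - 187.29.28.0/24 clear@24
  + 188.189.144.0/20 (H2) depth=20
  Q 187.29.28.240: descend 1011101100011101000111001111 ; hops seen [H2,H0,H0] ; pick H0
  + 188.189.144.0/20 (H0) depth=20
  + 187.29.16.0/20 (H0) depth=20
  Q 188.0.0.0: descend 10111100 ; hops seen [H2,H0] ; pick H0
  - 187.16.0.0/12 clear@12
  Q 188.189.146.48: descend 1011110010111101100100100011 ; hops seen [H2,H0,H1,H0,H2,H0] ; pick H0

== LOOKUPS ==
["H0","H2","H1","H1","H0","H0","H0"]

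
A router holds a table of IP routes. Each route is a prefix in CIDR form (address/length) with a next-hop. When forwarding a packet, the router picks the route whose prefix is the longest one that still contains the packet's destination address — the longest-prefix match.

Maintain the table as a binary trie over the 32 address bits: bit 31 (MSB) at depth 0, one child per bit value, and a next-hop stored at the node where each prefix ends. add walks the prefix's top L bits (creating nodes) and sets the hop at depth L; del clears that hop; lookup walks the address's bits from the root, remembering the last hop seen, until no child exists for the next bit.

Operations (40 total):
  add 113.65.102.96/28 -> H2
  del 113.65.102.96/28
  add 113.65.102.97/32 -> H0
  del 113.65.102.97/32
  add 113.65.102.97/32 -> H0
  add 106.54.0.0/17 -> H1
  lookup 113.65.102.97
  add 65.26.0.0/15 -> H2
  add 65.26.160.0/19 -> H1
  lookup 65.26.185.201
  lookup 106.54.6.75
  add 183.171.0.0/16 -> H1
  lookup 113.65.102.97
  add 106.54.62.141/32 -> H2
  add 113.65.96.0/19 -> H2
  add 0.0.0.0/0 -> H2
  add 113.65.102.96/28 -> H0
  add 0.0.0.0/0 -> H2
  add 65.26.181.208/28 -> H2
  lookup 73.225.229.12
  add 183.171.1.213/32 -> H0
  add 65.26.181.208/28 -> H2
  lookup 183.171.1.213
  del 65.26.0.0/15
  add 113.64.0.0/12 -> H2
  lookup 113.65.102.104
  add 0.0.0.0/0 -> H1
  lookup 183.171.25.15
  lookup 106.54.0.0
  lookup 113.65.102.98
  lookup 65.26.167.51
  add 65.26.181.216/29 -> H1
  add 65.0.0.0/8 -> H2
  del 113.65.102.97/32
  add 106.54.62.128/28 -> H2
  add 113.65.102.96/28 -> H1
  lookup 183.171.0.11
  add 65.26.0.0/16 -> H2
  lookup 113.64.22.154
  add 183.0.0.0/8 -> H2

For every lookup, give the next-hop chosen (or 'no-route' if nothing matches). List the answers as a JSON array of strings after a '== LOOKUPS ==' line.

Trace:
  + 113.65.102.96/28 (H2) depth=28
  del 113.65.102.96/28 (clear depth 28)
  + 113.65.102.97/32 (H0) depth=32
  del 113.65.102.97/32 (clear depth 32)
  + 113.65.102.97/32 (H0) depth=32
  + 106.54.0.0/17 (H1) depth=17
  ? 113.65.102.97  path d0:-→d1:-→d2:-→d3:-→d4:-→d5:-→d6:-→d7:-→d8:-→d9:-→d10:-→d11:-→d12:-→d13:-→d14:-→d15:-→d16:-→d17:-→d18:-→d19:-→d20:-→d21:-→d22:-→d23:-→d24:-→d25:-→d26:-→d27:-→d28:-→d29:-→d30:-→d31:-→d32:H0  best=H0
  + 65.26.0.0/15 (H2) depth=15
  + 65.26.160.0/19 (H1) depth=19
  ? 65.26.185.201  path d0:-→d1:-→d2:-→d3:-→d4:-→d5:-→d6:-→d7:-→d8:-→d9:-→d10:-→d11:-→d12:-→d13:-→d14:-→d15:H2→d16:-→d17:-→d18:-→d19:H1  best=H1
  ? 106.54.6.75  path d0:-→d1:-→d2:-→d3:-→d4:-→d5:-→d6:-→d7:-→d8:-→d9:-→d10:-→d11:-→d12:-→d13:-→d14:-→d15:-→d16:-→d17:H1  best=H1
  + 183.171.0.0/16 (H1) depth=16
  ? 113.65.102.97  path d0:-→d1:-→d2:-→d3:-→d4:-→d5:-→d6:-→d7:-→d8:-→d9:-→d10:-→d11:-→d12:-→d13:-→d14:-→d15:-→d16:-→d17:-→d18:-→d19:-→d20:-→d21:-→d22:-→d23:-→d24:-→d25:-→d26:-→d27:-→d28:-→d29:-→d30:-→d31:-→d32:H0  best=H0
  + 106.54.62.141/32 (H2) depth=32
  + 113.65.96.0/19 (H2) depth=19
  + 0.0.0.0/0 (H2) depth=0
  + 113.65.102.96/28 (H0) depth=28
  + 0.0.0.0/0 (H2) depth=0
  + 65.26.181.208/28 (H2) depth=28
  ? 73.225.229.12  path d0:H2→d1:-→d2:-→d3:-→d4:-  best=H2
  + 183.171.1.213/32 (H0) depth=32
  + 65.26.181.208/28 (H2) depth=28
  ? 183.171.1.213  path d0:H2→d1:-→d2:-→d3:-→d4:-→d5:-→d6:-→d7:-→d8:-→d9:-→d10:-→d11:-→d12:-→d13:-→d14:-→d15:-→d16:H1→d17:-→d18:-→d19:-→d20:-→d21:-→d22:-→d23:-→d24:-→d25:-→d26:-→d27:-→d28:-→d29:-→d30:-→d31:-→d32:H0  best=H0
  del 65.26.0.0/15 (clear depth 15)
  + 113.64.0.0/12 (H2) depth=12
  ? 113.65.102.104  path d0:H2→d1:-→d2:-→d3:-→d4:-→d5:-→d6:-→d7:-→d8:-→d9:-→d10:-→d11:-→d12:H2→d13:-→d14:-→d15:-→d16:-→d17:-→d18:-→d19:H2→d20:-→d21:-→d22:-→d23:-→d24:-→d25:-→d26:-→d27:-→d28:H0  best=H0
  + 0.0.0.0/0 (H1) depth=0
  ? 183.171.25.15  path d0:H1→d1:-→d2:-→d3:-→d4:-→d5:-→d6:-→d7:-→d8:-→d9:-→d10:-→d11:-→d12:-→d13:-→d14:-→d15:-→d16:H1→d17:-→d18:-→d19:-  best=H1
  ? 106.54.0.0  path d0:H1→d1:-→d2:-→d3:-→d4:-→d5:-→d6:-→d7:-→d8:-→d9:-→d10:-→d11:-→d12:-→d13:-→d14:-→d15:-→d16:-→d17:H1→d18:-  best=H1
  ? 113.65.102.98  path d0:H1→d1:-→d2:-→d3:-→d4:-→d5:-→d6:-→d7:-→d8:-→d9:-→d10:-→d11:-→d12:H2→d13:-→d14:-→d15:-→d16:-→d17:-→d18:-→d19:H2→d20:-→d21:-→d22:-→d23:-→d24:-→d25:-→d26:-→d27:-→d28:H0→d29:-→d30:-  best=H0
  ? 65.26.167.51  path d0:H1→d1:-→d2:-→d3:-→d4:-→d5:-→d6:-→d7:-→d8:-→d9:-→d10:-→d11:-→d12:-→d13:-→d14:-→d15:-→d16:-→d17:-→d18:-→d19:H1  best=H1
  + 65.26.181.216/29 (H1) depth=29
  + 65.0.0.0/8 (H2) depth=8
  del 113.65.102.97/32 (clear depth 32)
  + 106.54.62.128/28 (H2) depth=28
  + 113.65.102.96/28 (H1) depth=28
  ? 183.171.0.11  path d0:H1→d1:-→d2:-→d3:-→d4:-→d5:-→d6:-→d7:-→d8:-→d9:-→d10:-→d11:-→d12:-→d13:-→d14:-→d15:-→d16:H1→d17:-→d18:-→d19:-→d20:-→d21:-→d22:-→d23:-  best=H1
  + 65.26.0.0/16 (H2) depth=16
  ? 113.64.22.154  path d0:H1→d1:-→d2:-→d3:-→d4:-→d5:-→d6:-→d7:-→d8:-→d9:-→d10:-→d11:-→d12:H2→d13:-→d14:-→d15:-  best=H2
  + 183.0.0.0/8 (H2) depth=8

== LOOKUPS ==
["H0","H1","H1","H0","H2","H0","H0","H1","H1","H0","H1","H1","H2"]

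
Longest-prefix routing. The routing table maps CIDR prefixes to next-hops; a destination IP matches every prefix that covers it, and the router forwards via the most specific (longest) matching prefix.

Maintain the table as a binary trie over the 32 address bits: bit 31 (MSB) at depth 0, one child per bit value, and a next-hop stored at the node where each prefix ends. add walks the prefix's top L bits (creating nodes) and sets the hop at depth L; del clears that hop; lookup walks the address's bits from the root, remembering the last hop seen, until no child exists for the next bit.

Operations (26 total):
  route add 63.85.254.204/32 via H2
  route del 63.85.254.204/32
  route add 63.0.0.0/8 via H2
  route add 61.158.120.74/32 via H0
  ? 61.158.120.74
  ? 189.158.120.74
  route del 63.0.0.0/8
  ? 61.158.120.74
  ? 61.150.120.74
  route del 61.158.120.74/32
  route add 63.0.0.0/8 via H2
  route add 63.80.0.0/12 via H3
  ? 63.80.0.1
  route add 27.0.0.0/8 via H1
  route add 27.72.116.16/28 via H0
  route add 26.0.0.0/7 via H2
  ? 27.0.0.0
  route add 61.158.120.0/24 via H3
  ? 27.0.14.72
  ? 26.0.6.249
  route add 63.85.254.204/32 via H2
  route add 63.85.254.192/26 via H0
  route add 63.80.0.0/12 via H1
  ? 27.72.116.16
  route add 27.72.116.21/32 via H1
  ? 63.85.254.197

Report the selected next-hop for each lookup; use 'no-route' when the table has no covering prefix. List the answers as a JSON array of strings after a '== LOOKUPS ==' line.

Process each operation:
  + 63.85.254.204/32 (H2) depth=32
  - 63.85.254.204/32 clear@32
  + 63.0.0.0/8 (H2) depth=8
  + 61.158.120.74/32 (H0) depth=32
  lookup 61.158.120.74: bits 00111101100111100111100001001010 walk d0:-→d1:-→d2:-→d3:-→d4:-→d5:-→d6:-→d7:-→d8:-→d9:-→d10:-→d11:-→d12:-→d13:-→d14:-→d15:-→d16:-→d17:-→d18:-→d19:-→d20:-→d21:-→d22:-→d23:-→d24:-→d25:-→d26:-→d27:-→d28:-→d29:-→d30:-→d31:-→d32:H0 -> H0
  lookup 189.158.120.74: bits ε walk d0:- -> no-route
  - 63.0.0.0/8 clear@8
  lookup 61.158.120.74: bits 00111101100111100111100001001010 walk d0:-→d1:-→d2:-→d3:-→d4:-→d5:-→d6:-→d7:-→d8:-→d9:-→d10:-→d11:-→d12:-→d13:-→d14:-→d15:-→d16:-→d17:-→d18:-→d19:-→d20:-→d21:-→d22:-→d23:-→d24:-→d25:-→d26:-→d27:-→d28:-→d29:-→d30:-→d31:-→d32:H0 -> H0
  lookup 61.150.120.74: bits 001111011001 walk d0:-→d1:-→d2:-→d3:-→d4:-→d5:-→d6:-→d7:-→d8:-→d9:-→d10:-→d11:-→d12:- -> no-route
  - 61.158.120.74/32 clear@32
  + 63.0.0.0/8 (H2) depth=8
  + 63.80.0.0/12 (H3) depth=12
  lookup 63.80.0.1: bits 0011111101010 walk d0:-→d1:-→d2:-→d3:-→d4:-→d5:-→d6:-→d7:-→d8:H2→d9:-→d10:-→d11:-→d12:H3→d13:- -> H3
  + 27.0.0.0/8 (H1) depth=8
  + 27.72.116.16/28 (H0) depth=28
  + 26.0.0.0/7 (H2) depth=7
  lookup 27.0.0.0: bits 000110110 walk d0:-→d1:-→d2:-→d3:-→d4:-→d5:-→d6:-→d7:H2→d8:H1→d9:- -> H1
  + 61.158.120.0/24 (H3) depth=24
  lookup 27.0.14.72: bits 000110110 walk d0:-→d1:-→d2:-→d3:-→d4:-→d5:-→d6:-→d7:H2→d8:H1→d9:- -> H1
  lookup 26.0.6.249: bits 0001101 walk d0:-→d1:-→d2:-→d3:-→d4:-→d5:-→d6:-→d7:H2 -> H2
  + 63.85.254.204/32 (H2) depth=32
  + 63.85.254.192/26 (H0) depth=26
  + 63.80.0.0/12 (H1) depth=12
  lookup 27.72.116.16: bits 0001101101001000011101000001 walk d0:-→d1:-→d2:-→d3:-→d4:-→d5:-→d6:-→d7:H2→d8:H1→d9:-→d10:-→d11:-→d12:-→d13:-→d14:-→d15:-→d16:-→d17:-→d18:-→d19:-→d20:-→d21:-→d22:-→d23:-→d24:-→d25:-→d26:-→d27:-→d28:H0 -> H0
  + 27.72.116.21/32 (H1) depth=32
  lookup 63.85.254.197: bits 0011111101010101111111101100 walk d0:-→d1:-→d2:-→d3:-→d4:-→d5:-→d6:-→d7:-→d8:H2→d9:-→d10:-→d11:-→d12:H1→d13:-→d14:-→d15:-→d16:-→d17:-→d18:-→d19:-→d20:-→d21:-→d22:-→d23:-→d24:-→d25:-→d26:H0→d27:-→d28:- -> H0

== LOOKUPS ==
["H0","no-route","H0","no-route","H3","H1","H1","H2","H0","H0"]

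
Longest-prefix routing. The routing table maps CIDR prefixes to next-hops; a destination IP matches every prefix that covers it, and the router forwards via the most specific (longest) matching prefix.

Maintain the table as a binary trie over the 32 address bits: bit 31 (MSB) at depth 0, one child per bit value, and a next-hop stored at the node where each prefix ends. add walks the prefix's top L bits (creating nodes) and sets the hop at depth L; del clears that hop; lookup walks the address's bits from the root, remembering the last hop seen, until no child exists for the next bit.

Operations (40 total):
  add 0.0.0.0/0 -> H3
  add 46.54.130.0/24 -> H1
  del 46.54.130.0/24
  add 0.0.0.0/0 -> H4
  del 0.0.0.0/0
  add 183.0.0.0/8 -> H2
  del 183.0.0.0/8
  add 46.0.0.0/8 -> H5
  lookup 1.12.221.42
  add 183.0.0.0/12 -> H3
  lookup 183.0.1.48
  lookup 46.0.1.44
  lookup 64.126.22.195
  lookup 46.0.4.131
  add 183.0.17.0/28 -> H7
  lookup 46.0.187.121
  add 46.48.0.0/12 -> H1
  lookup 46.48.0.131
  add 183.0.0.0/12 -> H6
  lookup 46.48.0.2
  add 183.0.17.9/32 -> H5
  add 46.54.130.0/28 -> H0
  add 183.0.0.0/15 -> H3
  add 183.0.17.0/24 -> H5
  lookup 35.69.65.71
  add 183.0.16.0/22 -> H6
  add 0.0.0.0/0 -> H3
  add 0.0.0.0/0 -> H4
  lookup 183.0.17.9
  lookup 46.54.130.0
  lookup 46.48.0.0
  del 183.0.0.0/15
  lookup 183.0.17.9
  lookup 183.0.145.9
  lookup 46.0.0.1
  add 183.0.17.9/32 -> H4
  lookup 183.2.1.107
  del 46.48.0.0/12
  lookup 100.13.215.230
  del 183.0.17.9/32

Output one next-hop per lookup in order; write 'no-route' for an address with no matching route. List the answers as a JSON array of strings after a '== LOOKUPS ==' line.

Apply in order:
  + 0.0.0.0/0 (H3) depth=0
  + 46.54.130.0/24 (H1) depth=24
  - 46.54.130.0/24 clear@24
  + 0.0.0.0/0 (H4) depth=0
  - 0.0.0.0/0 clear@0
  + 183.0.0.0/8 (H2) depth=8
  - 183.0.0.0/8 clear@8
  + 46.0.0.0/8 (H5) depth=8
  lookup 1.12.221.42: bits 00 walk d0:-→d1:-→d2:- -> no-route
  + 183.0.0.0/12 (H3) depth=12
  lookup 183.0.1.48: bits 101101110000 walk d0:-→d1:-→d2:-→d3:-→d4:-→d5:-→d6:-→d7:-→d8:-→d9:-→d10:-→d11:-→d12:H3 -> H3
  lookup 46.0.1.44: bits 0010111000 walk d0:-→d1:-→d2:-→d3:-→d4:-→d5:-→d6:-→d7:-→d8:H5→d9:-→d10:- -> H5
  lookup 64.126.22.195: bits 0 walk d0:-→d1:- -> no-route
  lookup 46.0.4.131: bits 0010111000 walk d0:-→d1:-→d2:-→d3:-→d4:-→d5:-→d6:-→d7:-→d8:H5→d9:-→d10:- -> H5
  + 183.0.17.0/28 (H7) depth=28
  lookup 46.0.187.121: bits 0010111000 walk d0:-→d1:-→d2:-→d3:-→d4:-→d5:-→d6:-→d7:-→d8:H5→d9:-→d10:- -> H5
  + 46.48.0.0/12 (H1) depth=12
  lookup 46.48.0.131: bits 0010111000110 walk d0:-→d1:-→d2:-→d3:-→d4:-→d5:-→d6:-→d7:-→d8:H5→d9:-→d10:-→d11:-→d12:H1→d13:- -> H1
  + 183.0.0.0/12 (H6) depth=12
  lookup 46.48.0.2: bits 0010111000110 walk d0:-→d1:-→d2:-→d3:-→d4:-→d5:-→d6:-→d7:-→d8:H5→d9:-→d10:-→d11:-→d12:H1→d13:- -> H1
  + 183.0.17.9/32 (H5) depth=32
  + 46.54.130.0/28 (H0) depth=28
  + 183.0.0.0/15 (H3) depth=15
  + 183.0.17.0/24 (H5) depth=24
  lookup 35.69.65.71: bits 0010 walk d0:-→d1:-→d2:-→d3:-→d4:- -> no-route
  + 183.0.16.0/22 (H6) depth=22
  + 0.0.0.0/0 (H3) depth=0
  + 0.0.0.0/0 (H4) depth=0
  lookup 183.0.17.9: bits 10110111000000000001000100001001 walk d0:H4→d1:-→d2:-→d3:-→d4:-→d5:-→d6:-→d7:-→d8:-→d9:-→d10:-→d11:-→d12:H6→d13:-→d14:-→d15:H3→d16:-→d17:-→d18:-→d19:-→d20:-→d21:-→d22:H6→d23:-→d24:H5→d25:-→d26:-→d27:-→d28:H7→d29:-→d30:-→d31:-→d32:H5 -> H5
  lookup 46.54.130.0: bits 0010111000110110100000100000 walk d0:H4→d1:-→d2:-→d3:-→d4:-→d5:-→d6:-→d7:-→d8:H5→d9:-→d10:-→d11:-→d12:H1→d13:-→d14:-→d15:-→d16:-→d17:-→d18:-→d19:-→d20:-→d21:-→d22:-→d23:-→d24:-→d25:-→d26:-→d27:-→d28:H0 -> H0
  lookup 46.48.0.0: bits 0010111000110 walk d0:H4→d1:-→d2:-→d3:-→d4:-→d5:-→d6:-→d7:-→d8:H5→d9:-→d10:-→d11:-→d12:H1→d13:- -> H1
  - 183.0.0.0/15 clear@15
  lookup 183.0.17.9: bits 10110111000000000001000100001001 walk d0:H4→d1:-→d2:-→d3:-→d4:-→d5:-→d6:-→d7:-→d8:-→d9:-→d10:-→d11:-→d12:H6→d13:-→d14:-→d15:-→d16:-→d17:-→d18:-→d19:-→d20:-→d21:-→d22:H6→d23:-→d24:H5→d25:-→d26:-→d27:-→d28:H7→d29:-→d30:-→d31:-→d32:H5 -> H5
  lookup 183.0.145.9: bits 1011011100000000 walk d0:H4→d1:-→d2:-→d3:-→d4:-→d5:-→d6:-→d7:-→d8:-→d9:-→d10:-→d11:-→d12:H6→d13:-→d14:-→d15:-→d16:- -> H6
  lookup 46.0.0.1: bits 0010111000 walk d0:H4→d1:-→d2:-→d3:-→d4:-→d5:-→d6:-→d7:-→d8:H5→d9:-→d10:- -> H5
  + 183.0.17.9/32 (H4) depth=32
  lookup 183.2.1.107: bits 10110111000000 walk d0:H4→d1:-→d2:-→d3:-→d4:-→d5:-→d6:-→d7:-→d8:-→d9:-→d10:-→d11:-→d12:H6→d13:-→d14:- -> H6
  - 46.48.0.0/12 clear@12
  lookup 100.13.215.230: bits 0 walk d0:H4→d1:- -> H4
  - 183.0.17.9/32 clear@32

== LOOKUPS ==
["no-route","H3","H5","no-route","H5","H5","H1","H1","no-route","H5","H0","H1","H5","H6","H5","H6","H4"]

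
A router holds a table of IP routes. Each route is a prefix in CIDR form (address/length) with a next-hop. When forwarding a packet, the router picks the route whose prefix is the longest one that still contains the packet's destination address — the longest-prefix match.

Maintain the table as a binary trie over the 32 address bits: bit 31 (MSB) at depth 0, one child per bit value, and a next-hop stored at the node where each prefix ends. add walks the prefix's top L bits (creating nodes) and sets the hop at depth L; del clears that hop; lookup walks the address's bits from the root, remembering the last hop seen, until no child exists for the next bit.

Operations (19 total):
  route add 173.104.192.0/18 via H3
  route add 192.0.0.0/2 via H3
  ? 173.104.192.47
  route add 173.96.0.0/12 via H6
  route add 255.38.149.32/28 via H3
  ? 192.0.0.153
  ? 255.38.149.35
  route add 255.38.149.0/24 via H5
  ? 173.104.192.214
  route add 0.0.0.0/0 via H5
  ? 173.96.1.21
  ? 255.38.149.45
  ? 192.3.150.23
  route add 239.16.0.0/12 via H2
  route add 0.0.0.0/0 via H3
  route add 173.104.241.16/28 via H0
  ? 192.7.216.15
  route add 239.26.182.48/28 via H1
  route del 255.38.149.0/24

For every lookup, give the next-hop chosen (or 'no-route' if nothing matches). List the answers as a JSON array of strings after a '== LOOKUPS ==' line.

Apply in order:
  add 173.104.192.0/18 -> H3 at depth 18
  add 192.0.0.0/2 -> H3 at depth 2
  lookup 173.104.192.47: bits 101011010110100011 walk d0:-→d1:-→d2:-→d3:-→d4:-→d5:-→d6:-→d7:-→d8:-→d9:-→d10:-→d11:-→d12:-→d13:-→d14:-→d15:-→d16:-→d17:-→d18:H3 -> H3
  add 173.96.0.0/12 -> H6 at depth 12
  add 255.38.149.32/28 -> H3 at depth 28
  lookup 192.0.0.153: bits 11 walk d0:-→d1:-→d2:H3 -> H3
  lookup 255.38.149.35: bits 1111111100100110100101010010 walk d0:-→d1:-→d2:H3→d3:-→d4:-→d5:-→d6:-→d7:-→d8:-→d9:-→d10:-→d11:-→d12:-→d13:-→d14:-→d15:-→d16:-→d17:-→d18:-→d19:-→d20:-→d21:-→d22:-→d23:-→d24:-→d25:-→d26:-→d27:-→d28:H3 -> H3
  add 255.38.149.0/24 -> H5 at depth 24
  lookup 173.104.192.214: bits 101011010110100011 walk d0:-→d1:-→d2:-→d3:-→d4:-→d5:-→d6:-→d7:-→d8:-→d9:-→d10:-→d11:-→d12:H6→d13:-→d14:-→d15:-→d16:-→d17:-→d18:H3 -> H3
  add 0.0.0.0/0 -> H5 at depth 0
  lookup 173.96.1.21: bits 101011010110 walk d0:H5→d1:-→d2:-→d3:-→d4:-→d5:-→d6:-→d7:-→d8:-→d9:-→d10:-→d11:-→d12:H6 -> H6
  lookup 255.38.149.45: bits 1111111100100110100101010010 walk d0:H5→d1:-→d2:H3→d3:-→d4:-→d5:-→d6:-→d7:-→d8:-→d9:-→d10:-→d11:-→d12:-→d13:-→d14:-→d15:-→d16:-→d17:-→d18:-→d19:-→d20:-→d21:-→d22:-→d23:-→d24:H5→d25:-→d26:-→d27:-→d28:H3 -> H3
  lookup 192.3.150.23: bits 11 walk d0:H5→d1:-→d2:H3 -> H3
  add 239.16.0.0/12 -> H2 at depth 12
  add 0.0.0.0/0 -> H3 at depth 0
  add 173.104.241.16/28 -> H0 at depth 28
  lookup 192.7.216.15: bits 11 walk d0:H3→d1:-→d2:H3 -> H3
  add 239.26.182.48/28 -> H1 at depth 28
  - 255.38.149.0/24 clear@24

== LOOKUPS ==
["H3","H3","H3","H3","H6","H3","H3","H3"]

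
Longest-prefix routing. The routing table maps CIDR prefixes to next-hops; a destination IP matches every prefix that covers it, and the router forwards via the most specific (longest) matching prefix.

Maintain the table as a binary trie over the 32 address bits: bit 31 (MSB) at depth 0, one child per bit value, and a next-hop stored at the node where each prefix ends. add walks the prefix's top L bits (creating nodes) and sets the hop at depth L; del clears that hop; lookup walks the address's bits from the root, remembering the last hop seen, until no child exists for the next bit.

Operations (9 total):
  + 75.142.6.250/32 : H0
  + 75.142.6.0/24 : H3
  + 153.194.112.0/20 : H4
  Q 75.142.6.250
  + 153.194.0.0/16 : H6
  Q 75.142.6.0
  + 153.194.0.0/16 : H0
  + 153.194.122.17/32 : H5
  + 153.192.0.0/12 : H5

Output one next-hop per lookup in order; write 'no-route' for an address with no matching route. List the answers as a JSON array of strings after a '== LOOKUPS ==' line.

Apply in order:
  + 75.142.6.250/32 (H0) depth=32
  + 75.142.6.0/24 (H3) depth=24
  + 153.194.112.0/20 (H4) depth=20
  lookup 75.142.6.250: bits 01001011100011100000011011111010 walk d0:-→d1:-→d2:-→d3:-→d4:-→d5:-→d6:-→d7:-→d8:-→d9:-→d10:-→d11:-→d12:-→d13:-→d14:-→d15:-→d16:-→d17:-→d18:-→d19:-→d20:-→d21:-→d22:-→d23:-→d24:H3→d25:-→d26:-→d27:-→d28:-→d29:-→d30:-→d31:-→d32:H0 -> H0
  + 153.194.0.0/16 (H6) depth=16
  lookup 75.142.6.0: bits 010010111000111000000110 walk d0:-→d1:-→d2:-→d3:-→d4:-→d5:-→d6:-→d7:-→d8:-→d9:-→d10:-→d11:-→d12:-→d13:-→d14:-→d15:-→d16:-→d17:-→d18:-→d19:-→d20:-→d21:-→d22:-→d23:-→d24:H3 -> H3
  + 153.194.0.0/16 (H0) depth=16
  + 153.194.122.17/32 (H5) depth=32
  + 153.192.0.0/12 (H5) depth=12

== LOOKUPS ==
["H0","H3"]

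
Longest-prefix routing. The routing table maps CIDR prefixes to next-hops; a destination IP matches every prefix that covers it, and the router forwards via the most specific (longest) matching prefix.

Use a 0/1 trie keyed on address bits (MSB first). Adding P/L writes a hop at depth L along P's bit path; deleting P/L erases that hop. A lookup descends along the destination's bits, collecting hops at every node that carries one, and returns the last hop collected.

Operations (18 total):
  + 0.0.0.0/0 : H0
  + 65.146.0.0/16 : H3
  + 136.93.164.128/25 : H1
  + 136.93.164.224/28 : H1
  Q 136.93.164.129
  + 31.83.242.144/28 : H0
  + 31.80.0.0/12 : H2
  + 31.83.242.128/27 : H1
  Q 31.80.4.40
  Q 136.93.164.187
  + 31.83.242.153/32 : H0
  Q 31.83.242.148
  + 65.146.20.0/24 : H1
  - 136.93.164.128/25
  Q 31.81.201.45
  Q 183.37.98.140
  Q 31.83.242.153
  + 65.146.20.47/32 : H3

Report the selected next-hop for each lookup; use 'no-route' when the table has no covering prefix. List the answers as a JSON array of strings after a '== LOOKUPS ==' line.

Process each operation:
  add 0.0.0.0/0 -> H0 at depth 0
  add 65.146.0.0/16 -> H3 at depth 16
  add 136.93.164.128/25 -> H1 at depth 25
  add 136.93.164.224/28 -> H1 at depth 28
  Q 136.93.164.129: descend 1000100001011101101001001 ; hops seen [H0,H1] ; pick H1
  add 31.83.242.144/28 -> H0 at depth 28
  add 31.80.0.0/12 -> H2 at depth 12
  add 31.83.242.128/27 -> H1 at depth 27
  Q 31.80.4.40: descend 00011111010100 ; hops seen [H0,H2] ; pick H2
  Q 136.93.164.187: descend 1000100001011101101001001 ; hops seen [H0,H1] ; pick H1
  add 31.83.242.153/32 -> H0 at depth 32
  Q 31.83.242.148: descend 0001111101010011111100101001 ; hops seen [H0,H2,H1,H0] ; pick H0
  add 65.146.20.0/24 -> H1 at depth 24
  del 136.93.164.128/25 (clear depth 25)
  Q 31.81.201.45: descend 00011111010100 ; hops seen [H0,H2] ; pick H2
  Q 183.37.98.140: descend 10 ; hops seen [H0] ; pick H0
  Q 31.83.242.153: descend 00011111010100111111001010011001 ; hops seen [H0,H2,H1,H0,H0] ; pick H0
  add 65.146.20.47/32 -> H3 at depth 32

== LOOKUPS ==
["H1","H2","H1","H0","H2","H0","H0"]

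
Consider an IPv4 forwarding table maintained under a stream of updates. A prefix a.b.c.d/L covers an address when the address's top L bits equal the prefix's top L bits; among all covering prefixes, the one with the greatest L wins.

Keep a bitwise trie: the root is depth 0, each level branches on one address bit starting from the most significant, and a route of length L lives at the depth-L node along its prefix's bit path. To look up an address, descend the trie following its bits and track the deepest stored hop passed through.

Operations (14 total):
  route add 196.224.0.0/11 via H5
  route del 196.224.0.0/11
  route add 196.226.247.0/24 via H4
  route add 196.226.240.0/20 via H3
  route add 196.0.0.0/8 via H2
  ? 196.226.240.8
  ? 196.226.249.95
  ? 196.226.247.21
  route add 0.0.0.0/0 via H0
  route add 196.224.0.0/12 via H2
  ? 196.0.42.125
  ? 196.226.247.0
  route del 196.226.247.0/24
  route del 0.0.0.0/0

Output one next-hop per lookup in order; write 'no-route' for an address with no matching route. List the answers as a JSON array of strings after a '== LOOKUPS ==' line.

Trace:
  add 196.224.0.0/11 -> H5 at depth 11
  del 196.224.0.0/11 (clear depth 11)
  add 196.226.247.0/24 -> H4 at depth 24
  add 196.226.240.0/20 -> H3 at depth 20
  add 196.0.0.0/8 -> H2 at depth 8
  Q 196.226.240.8: descend 110001001110001011110 ; hops seen [H2,H3] ; pick H3
  Q 196.226.249.95: descend 11000100111000101111 ; hops seen [H2,H3] ; pick H3
  Q 196.226.247.21: descend 110001001110001011110111 ; hops seen [H2,H3,H4] ; pick H4
  add 0.0.0.0/0 -> H0 at depth 0
  add 196.224.0.0/12 -> H2 at depth 12
  Q 196.0.42.125: descend 11000100 ; hops seen [H0,H2] ; pick H2
  Q 196.226.247.0: descend 110001001110001011110111 ; hops seen [H0,H2,H2,H3,H4] ; pick H4
  del 196.226.247.0/24 (clear depth 24)
  del 0.0.0.0/0 (clear depth 0)

== LOOKUPS ==
["H3","H3","H4","H2","H4"]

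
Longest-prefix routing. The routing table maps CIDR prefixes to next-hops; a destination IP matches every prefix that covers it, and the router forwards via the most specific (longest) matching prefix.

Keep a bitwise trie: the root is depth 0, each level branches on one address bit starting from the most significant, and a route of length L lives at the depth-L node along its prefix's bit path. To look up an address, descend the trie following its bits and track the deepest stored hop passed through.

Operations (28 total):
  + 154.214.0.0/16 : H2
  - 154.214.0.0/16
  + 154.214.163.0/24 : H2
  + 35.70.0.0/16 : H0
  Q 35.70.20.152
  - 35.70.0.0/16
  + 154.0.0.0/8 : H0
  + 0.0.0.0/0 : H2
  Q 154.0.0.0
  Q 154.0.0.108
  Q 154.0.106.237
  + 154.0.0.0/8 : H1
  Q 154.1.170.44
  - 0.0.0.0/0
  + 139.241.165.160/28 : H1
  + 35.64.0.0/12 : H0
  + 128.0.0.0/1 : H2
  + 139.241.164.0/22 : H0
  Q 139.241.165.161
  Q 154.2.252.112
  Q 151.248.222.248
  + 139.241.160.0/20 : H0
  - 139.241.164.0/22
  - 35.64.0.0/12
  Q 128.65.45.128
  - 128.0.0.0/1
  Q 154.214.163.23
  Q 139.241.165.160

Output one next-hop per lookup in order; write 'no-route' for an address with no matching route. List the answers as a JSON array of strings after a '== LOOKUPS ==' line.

Trace:
  + 154.214.0.0/16 (H2) depth=16
  del 154.214.0.0/16 (clear depth 16)
  + 154.214.163.0/24 (H2) depth=24
  + 35.70.0.0/16 (H0) depth=16
  lookup 35.70.20.152: bits 0010001101000110 walk d0:-→d1:-→d2:-→d3:-→d4:-→d5:-→d6:-→d7:-→d8:-→d9:-→d10:-→d11:-→d12:-→d13:-→d14:-→d15:-→d16:H0 -> H0
  del 35.70.0.0/16 (clear depth 16)
  + 154.0.0.0/8 (H0) depth=8
  + 0.0.0.0/0 (H2) depth=0
  lookup 154.0.0.0: bits 10011010 walk d0:H2→d1:-→d2:-→d3:-→d4:-→d5:-→d6:-→d7:-→d8:H0 -> H0
  lookup 154.0.0.108: bits 10011010 walk d0:H2→d1:-→d2:-→d3:-→d4:-→d5:-→d6:-→d7:-→d8:H0 -> H0
  lookup 154.0.106.237: bits 10011010 walk d0:H2→d1:-→d2:-→d3:-→d4:-→d5:-→d6:-→d7:-→d8:H0 -> H0
  + 154.0.0.0/8 (H1) depth=8
  lookup 154.1.170.44: bits 10011010 walk d0:H2→d1:-→d2:-→d3:-→d4:-→d5:-→d6:-→d7:-→d8:H1 -> H1
  del 0.0.0.0/0 (clear depth 0)
  + 139.241.165.160/28 (H1) depth=28
  + 35.64.0.0/12 (H0) depth=12
  + 128.0.0.0/1 (H2) depth=1
  + 139.241.164.0/22 (H0) depth=22
  lookup 139.241.165.161: bits 1000101111110001101001011010 walk d0:-→d1:H2→d2:-→d3:-→d4:-→d5:-→d6:-→d7:-→d8:-→d9:-→d10:-→d11:-→d12:-→d13:-→d14:-→d15:-→d16:-→d17:-→d18:-→d19:-→d20:-→d21:-→d22:H0→d23:-→d24:-→d25:-→d26:-→d27:-→d28:H1 -> H1
  lookup 154.2.252.112: bits 10011010 walk d0:-→d1:H2→d2:-→d3:-→d4:-→d5:-→d6:-→d7:-→d8:H1 -> H1
  lookup 151.248.222.248: bits 1001 walk d0:-→d1:H2→d2:-→d3:-→d4:- -> H2
  + 139.241.160.0/20 (H0) depth=20
  del 139.241.164.0/22 (clear depth 22)
  del 35.64.0.0/12 (clear depth 12)
  lookup 128.65.45.128: bits 1000 walk d0:-→d1:H2→d2:-→d3:-→d4:- -> H2
  del 128.0.0.0/1 (clear depth 1)
  lookup 154.214.163.23: bits 100110101101011010100011 walk d0:-→d1:-→d2:-→d3:-→d4:-→d5:-→d6:-→d7:-→d8:H1→d9:-→d10:-→d11:-→d12:-→d13:-→d14:-→d15:-→d16:-→d17:-→d18:-→d19:-→d20:-→d21:-→d22:-→d23:-→d24:H2 -> H2
  lookup 139.241.165.160: bits 1000101111110001101001011010 walk d0:-→d1:-→d2:-→d3:-→d4:-→d5:-→d6:-→d7:-→d8:-→d9:-→d10:-→d11:-→d12:-→d13:-→d14:-→d15:-→d16:-→d17:-→d18:-→d19:-→d20:H0→d21:-→d22:-→d23:-→d24:-→d25:-→d26:-→d27:-→d28:H1 -> H1

== LOOKUPS ==
["H0","H0","H0","H0","H1","H1","H1","H2","H2","H2","H1"]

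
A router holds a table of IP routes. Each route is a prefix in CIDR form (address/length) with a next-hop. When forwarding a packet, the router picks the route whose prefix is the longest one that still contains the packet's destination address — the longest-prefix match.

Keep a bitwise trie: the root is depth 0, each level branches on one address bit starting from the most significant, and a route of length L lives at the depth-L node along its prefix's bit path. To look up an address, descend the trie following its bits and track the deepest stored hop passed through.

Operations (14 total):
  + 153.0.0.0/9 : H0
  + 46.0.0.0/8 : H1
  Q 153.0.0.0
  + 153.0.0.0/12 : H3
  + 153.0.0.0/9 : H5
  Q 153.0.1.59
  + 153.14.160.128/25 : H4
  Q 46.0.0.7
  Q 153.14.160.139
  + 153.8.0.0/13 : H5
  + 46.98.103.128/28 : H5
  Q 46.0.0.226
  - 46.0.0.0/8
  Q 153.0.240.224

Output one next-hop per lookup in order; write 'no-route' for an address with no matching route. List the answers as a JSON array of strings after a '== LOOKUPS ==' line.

Trace:
  add 153.0.0.0/9 -> H0 at depth 9
  add 46.0.0.0/8 -> H1 at depth 8
  Q 153.0.0.0: descend 100110010 ; hops seen [H0] ; pick H0
  add 153.0.0.0/12 -> H3 at depth 12
  add 153.0.0.0/9 -> H5 at depth 9
  Q 153.0.1.59: descend 100110010000 ; hops seen [H5,H3] ; pick H3
  add 153.14.160.128/25 -> H4 at depth 25
  Q 46.0.0.7: descend 00101110 ; hops seen [H1] ; pick H1
  Q 153.14.160.139: descend 1001100100001110101000001 ; hops seen [H5,H3,H4] ; pick H4
  add 153.8.0.0/13 -> H5 at depth 13
  add 46.98.103.128/28 -> H5 at depth 28
  Q 46.0.0.226: descend 001011100 ; hops seen [H1] ; pick H1
  del 46.0.0.0/8 (clear depth 8)
  Q 153.0.240.224: descend 100110010000 ; hops seen [H5,H3] ; pick H3

== LOOKUPS ==
["H0","H3","H1","H4","H1","H3"]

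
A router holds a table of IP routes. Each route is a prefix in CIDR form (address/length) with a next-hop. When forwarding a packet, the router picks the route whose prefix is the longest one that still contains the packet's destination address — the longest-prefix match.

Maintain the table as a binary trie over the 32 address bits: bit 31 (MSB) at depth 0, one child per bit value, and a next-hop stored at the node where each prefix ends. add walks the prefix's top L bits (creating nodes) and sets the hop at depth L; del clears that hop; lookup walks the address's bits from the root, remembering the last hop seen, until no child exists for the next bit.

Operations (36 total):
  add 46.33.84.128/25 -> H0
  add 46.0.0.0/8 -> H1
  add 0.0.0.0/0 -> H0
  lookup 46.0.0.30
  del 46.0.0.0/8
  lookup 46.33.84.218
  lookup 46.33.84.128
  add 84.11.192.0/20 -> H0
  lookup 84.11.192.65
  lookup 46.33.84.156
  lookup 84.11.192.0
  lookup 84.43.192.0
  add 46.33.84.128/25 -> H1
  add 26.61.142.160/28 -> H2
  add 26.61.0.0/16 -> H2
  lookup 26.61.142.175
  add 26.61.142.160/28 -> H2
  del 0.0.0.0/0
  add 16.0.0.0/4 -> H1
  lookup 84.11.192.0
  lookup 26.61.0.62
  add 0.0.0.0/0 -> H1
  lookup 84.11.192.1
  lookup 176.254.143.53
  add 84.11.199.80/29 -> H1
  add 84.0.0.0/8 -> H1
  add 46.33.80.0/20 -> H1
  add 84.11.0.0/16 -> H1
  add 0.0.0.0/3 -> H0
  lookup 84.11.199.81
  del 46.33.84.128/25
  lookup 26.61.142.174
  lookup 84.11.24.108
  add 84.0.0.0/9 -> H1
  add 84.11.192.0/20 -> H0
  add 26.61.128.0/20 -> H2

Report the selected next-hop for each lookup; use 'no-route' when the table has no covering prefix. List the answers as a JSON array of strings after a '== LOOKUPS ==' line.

Process each operation:
  + 46.33.84.128/25 (H0) depth=25
  + 46.0.0.0/8 (H1) depth=8
  + 0.0.0.0/0 (H0) depth=0
  ? 46.0.0.30  path d0:H0→d1:-→d2:-→d3:-→d4:-→d5:-→d6:-→d7:-→d8:H1→d9:-→d10:-  best=H1
  - 46.0.0.0/8 clear@8
  ? 46.33.84.218  path d0:H0→d1:-→d2:-→d3:-→d4:-→d5:-→d6:-→d7:-→d8:-→d9:-→d10:-→d11:-→d12:-→d13:-→d14:-→d15:-→d16:-→d17:-→d18:-→d19:-→d20:-→d21:-→d22:-→d23:-→d24:-→d25:H0  best=H0
  ? 46.33.84.128  path d0:H0→d1:-→d2:-→d3:-→d4:-→d5:-→d6:-→d7:-→d8:-→d9:-→d10:-→d11:-→d12:-→d13:-→d14:-→d15:-→d16:-→d17:-→d18:-→d19:-→d20:-→d21:-→d22:-→d23:-→d24:-→d25:H0  best=H0
  + 84.11.192.0/20 (H0) depth=20
  ? 84.11.192.65  path d0:H0→d1:-→d2:-→d3:-→d4:-→d5:-→d6:-→d7:-→d8:-→d9:-→d10:-→d11:-→d12:-→d13:-→d14:-→d15:-→d16:-→d17:-→d18:-→d19:-→d20:H0  best=H0
  ? 46.33.84.156  path d0:H0→d1:-→d2:-→d3:-→d4:-→d5:-→d6:-→d7:-→d8:-→d9:-→d10:-→d11:-→d12:-→d13:-→d14:-→d15:-→d16:-→d17:-→d18:-→d19:-→d20:-→d21:-→d22:-→d23:-→d24:-→d25:H0  best=H0
  ? 84.11.192.0  path d0:H0→d1:-→d2:-→d3:-→d4:-→d5:-→d6:-→d7:-→d8:-→d9:-→d10:-→d11:-→d12:-→d13:-→d14:-→d15:-→d16:-→d17:-→d18:-→d19:-→d20:H0  best=H0
  ? 84.43.192.0  path d0:H0→d1:-→d2:-→d3:-→d4:-→d5:-→d6:-→d7:-→d8:-→d9:-→d10:-  best=H0
  + 46.33.84.128/25 (H1) depth=25
  + 26.61.142.160/28 (H2) depth=28
  + 26.61.0.0/16 (H2) depth=16
  ? 26.61.142.175  path d0:H0→d1:-→d2:-→d3:-→d4:-→d5:-→d6:-→d7:-→d8:-→d9:-→d10:-→d11:-→d12:-→d13:-→d14:-→d15:-→d16:H2→d17:-→d18:-→d19:-→d20:-→d21:-→d22:-→d23:-→d24:-→d25:-→d26:-→d27:-→d28:H2  best=H2
  + 26.61.142.160/28 (H2) depth=28
  - 0.0.0.0/0 clear@0
  + 16.0.0.0/4 (H1) depth=4
  ? 84.11.192.0  path d0:-→d1:-→d2:-→d3:-→d4:-→d5:-→d6:-→d7:-→d8:-→d9:-→d10:-→d11:-→d12:-→d13:-→d14:-→d15:-→d16:-→d17:-→d18:-→d19:-→d20:H0  best=H0
  ? 26.61.0.62  path d0:-→d1:-→d2:-→d3:-→d4:H1→d5:-→d6:-→d7:-→d8:-→d9:-→d10:-→d11:-→d12:-→d13:-→d14:-→d15:-→d16:H2  best=H2
  + 0.0.0.0/0 (H1) depth=0
  ? 84.11.192.1  path d0:H1→d1:-→d2:-→d3:-→d4:-→d5:-→d6:-→d7:-→d8:-→d9:-→d10:-→d11:-→d12:-→d13:-→d14:-→d15:-→d16:-→d17:-→d18:-→d19:-→d20:H0  best=H0
  ? 176.254.143.53  path d0:H1  best=H1
  + 84.11.199.80/29 (H1) depth=29
  + 84.0.0.0/8 (H1) depth=8
  + 46.33.80.0/20 (H1) depth=20
  + 84.11.0.0/16 (H1) depth=16
  + 0.0.0.0/3 (H0) depth=3
  ? 84.11.199.81  path d0:H1→d1:-→d2:-→d3:-→d4:-→d5:-→d6:-→d7:-→d8:H1→d9:-→d10:-→d11:-→d12:-→d13:-→d14:-→d15:-→d16:H1→d17:-→d18:-→d19:-→d20:H0→d21:-→d22:-→d23:-→d24:-→d25:-→d26:-→d27:-→d28:-→d29:H1  best=H1
  - 46.33.84.128/25 clear@25
  ? 26.61.142.174  path d0:H1→d1:-→d2:-→d3:H0→d4:H1→d5:-→d6:-→d7:-→d8:-→d9:-→d10:-→d11:-→d12:-→d13:-→d14:-→d15:-→d16:H2→d17:-→d18:-→d19:-→d20:-→d21:-→d22:-→d23:-→d24:-→d25:-→d26:-→d27:-→d28:H2  best=H2
  ? 84.11.24.108  path d0:H1→d1:-→d2:-→d3:-→d4:-→d5:-→d6:-→d7:-→d8:H1→d9:-→d10:-→d11:-→d12:-→d13:-→d14:-→d15:-→d16:H1  best=H1
  + 84.0.0.0/9 (H1) depth=9
  + 84.11.192.0/20 (H0) depth=20
  + 26.61.128.0/20 (H2) depth=20

== LOOKUPS ==
["H1","H0","H0","H0","H0","H0","H0","H2","H0","H2","H0","H1","H1","H2","H1"]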